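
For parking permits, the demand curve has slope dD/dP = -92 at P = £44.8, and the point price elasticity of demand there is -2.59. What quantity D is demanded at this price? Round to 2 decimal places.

Ed = (dD/dP)·(P/D) ⇒ D = (dD/dP)·P/Ed = (-92)·44.8/(-2.59) = 1591.3513…

1591.35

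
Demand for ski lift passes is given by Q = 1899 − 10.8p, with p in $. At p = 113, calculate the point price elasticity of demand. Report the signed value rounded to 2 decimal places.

dQ/dp = −10.8. At p = 113, Q = 1899 − 10.8(113) = 678.6.
Ed = (dQ/dp)·(p/Q) = −10.8 × (113/678.6) = -1.7984…

-1.80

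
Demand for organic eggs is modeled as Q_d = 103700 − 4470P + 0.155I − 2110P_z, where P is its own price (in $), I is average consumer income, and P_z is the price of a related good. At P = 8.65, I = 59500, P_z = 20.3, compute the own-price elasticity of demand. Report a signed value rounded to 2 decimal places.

At the given values, Q_d = 103700 − 4470(8.65) + 0.155(59500) − 2110(20.3) = 31424.
∂Q_d/∂P = −4470.
E = (-4470) × (8.65/31424) = -1.2304…

-1.23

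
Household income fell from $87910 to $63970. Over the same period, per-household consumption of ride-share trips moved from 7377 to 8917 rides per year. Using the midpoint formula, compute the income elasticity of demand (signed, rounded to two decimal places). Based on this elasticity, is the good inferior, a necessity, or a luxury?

-0.60; inferior

%ΔQ = (8917 − 7377)/[( 7377 + 8917)/2] = 1540/8147 = 0.189026…
%ΔIncome = (63970 − 87910)/[( 87910 + 63970)/2] = -23940/75940 = -0.315248…
E_income = (1540/8147) / (-23940/75940) = -0.5996…
E_income < 0 ⇒ inferior good.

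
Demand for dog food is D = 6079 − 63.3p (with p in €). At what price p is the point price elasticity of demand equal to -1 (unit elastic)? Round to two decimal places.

48.02

Ed = −63.3p/(6079 − 63.3p). Set this equal to -1:
63.3p = 1·(6079 − 63.3p) ⇒ 63.3p(1 + 1) = 1·6079
p = 1·6079 / (63.3·2) = 48.0173…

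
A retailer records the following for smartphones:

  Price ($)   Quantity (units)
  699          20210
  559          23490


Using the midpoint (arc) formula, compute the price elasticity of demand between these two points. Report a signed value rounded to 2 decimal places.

%ΔQ = (23490 − 20210) / [(20210 + 23490)/2] = 3280/21850 = 0.150114…
%ΔP = (559 − 699) / [(699 + 559)/2] = -140/629 = -0.222575…
Arc Ed = %ΔQ / %ΔP = (3280/21850) / (-140/629) = -0.6744…

-0.67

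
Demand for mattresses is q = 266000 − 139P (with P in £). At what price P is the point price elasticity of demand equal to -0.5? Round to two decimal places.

Ed = −139P/(266000 − 139P). Set this equal to -0.5:
139P = 0.5·(266000 − 139P) ⇒ 139P(1 + 0.5) = 0.5·266000
P = 0.5·266000 / (139·1.5) = 637.8896…

637.89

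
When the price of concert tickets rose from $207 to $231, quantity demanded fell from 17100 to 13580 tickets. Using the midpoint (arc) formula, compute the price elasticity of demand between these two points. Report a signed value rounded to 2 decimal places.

%ΔQ = (13580 − 17100) / [(17100 + 13580)/2] = -3520/15340 = -0.229465…
%ΔP = (231 − 207) / [(207 + 231)/2] = 24/219 = 0.109589…
Arc Ed = %ΔQ / %ΔP = (-3520/15340) / (24/219) = -2.0938…

-2.09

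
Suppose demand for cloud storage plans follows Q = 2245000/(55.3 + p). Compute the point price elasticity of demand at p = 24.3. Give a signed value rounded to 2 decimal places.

dQ/dp = −2245000/(55.3 + p)² = -354.316. At p = 24.3, Q = 28203.5.
Ed = (dQ/dp)·(p/Q) = (-354.316) × (24.3/28203.5) = -0.3052…

-0.31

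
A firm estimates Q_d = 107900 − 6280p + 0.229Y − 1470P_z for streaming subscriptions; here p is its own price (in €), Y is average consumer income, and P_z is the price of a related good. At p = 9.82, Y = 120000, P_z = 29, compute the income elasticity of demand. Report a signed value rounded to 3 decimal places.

0.884

At the given values, Q_d = 107900 − 6280(9.82) + 0.229(120000) − 1470(29) = 31080.4.
∂Q_d/∂Y = 0.229.
E = (0.229) × (120000/31080.4) = 0.88415…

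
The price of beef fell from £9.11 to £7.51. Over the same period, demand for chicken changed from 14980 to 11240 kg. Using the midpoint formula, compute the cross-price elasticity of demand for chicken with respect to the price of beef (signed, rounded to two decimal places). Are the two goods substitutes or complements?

1.48; substitutes

%ΔQ_{chicken} = (11240 − 14980)/avg = -3740/13110 = -0.285278…
%ΔP_{beef} = (7.51 − 9.11)/avg = -1.6/8.31 = -0.192539…
E_cross = (-3740/13110) / (-1.6/8.31) = 1.4816…
E_cross > 0 ⇒ the goods are substitutes.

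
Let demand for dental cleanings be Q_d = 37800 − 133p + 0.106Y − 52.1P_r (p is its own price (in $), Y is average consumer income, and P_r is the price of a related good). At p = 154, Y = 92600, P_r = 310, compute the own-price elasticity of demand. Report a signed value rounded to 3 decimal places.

-1.865

At the given values, Q_d = 37800 − 133(154) + 0.106(92600) − 52.1(310) = 10982.6.
∂Q_d/∂p = −133.
E = (-133) × (154/10982.6) = -1.86495…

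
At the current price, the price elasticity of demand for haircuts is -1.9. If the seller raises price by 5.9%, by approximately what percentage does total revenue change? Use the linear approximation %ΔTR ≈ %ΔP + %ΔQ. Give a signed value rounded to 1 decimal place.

-5.3%

%ΔQ ≈ Ed × %ΔP = (-1.9) × (+5.9%) = -11.2100%
%ΔTR ≈ %ΔP + %ΔQ = (+5.9%) + (-11.2100%) = -5.3100%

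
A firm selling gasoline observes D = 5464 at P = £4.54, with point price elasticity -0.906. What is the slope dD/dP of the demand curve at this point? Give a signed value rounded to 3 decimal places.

Ed = (dD/dP)·(P/D) ⇒ dD/dP = Ed·D/P = (-0.906)·5464/4.54 = -1090.39295…

-1090.393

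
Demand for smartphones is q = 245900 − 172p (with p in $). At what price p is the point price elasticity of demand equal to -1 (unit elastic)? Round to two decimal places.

Ed = −172p/(245900 − 172p). Set this equal to -1:
172p = 1·(245900 − 172p) ⇒ 172p(1 + 1) = 1·245900
p = 1·245900 / (172·2) = 714.8255…

714.83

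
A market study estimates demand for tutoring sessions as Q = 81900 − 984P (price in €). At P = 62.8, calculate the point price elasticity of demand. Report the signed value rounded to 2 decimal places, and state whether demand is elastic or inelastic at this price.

dQ/dP = −984. At P = 62.8, Q = 81900 − 984(62.8) = 20104.8.
Ed = (dQ/dP)·(P/Q) = −984 × (62.8/20104.8) = -3.0736…
|Ed| = 3.07 > 1, so demand is elastic.

-3.07; elastic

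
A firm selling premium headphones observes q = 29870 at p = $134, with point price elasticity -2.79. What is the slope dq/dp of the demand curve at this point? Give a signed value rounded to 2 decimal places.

-621.92

Ed = (dq/dp)·(p/q) ⇒ dq/dp = Ed·q/p = (-2.79)·29870/134 = -621.9201…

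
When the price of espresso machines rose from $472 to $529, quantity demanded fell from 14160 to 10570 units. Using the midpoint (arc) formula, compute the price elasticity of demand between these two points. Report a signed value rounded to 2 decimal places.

-2.55

%ΔQ = (10570 − 14160) / [(14160 + 10570)/2] = -3590/12365 = -0.290335…
%ΔP = (529 − 472) / [(472 + 529)/2] = 57/500.5 = 0.113886…
Arc Ed = %ΔQ / %ΔP = (-3590/12365) / (57/500.5) = -2.5493…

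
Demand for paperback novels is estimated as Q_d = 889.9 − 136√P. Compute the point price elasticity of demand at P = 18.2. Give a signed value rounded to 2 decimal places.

-0.94

dQ_d/dP = −136/(2√P) = -15.9394. At P = 18.2, Q_d = 309.704.
Ed = (dQ_d/dP)·(P/Q_d) = (-15.9394) × (18.2/309.704) = -0.9366…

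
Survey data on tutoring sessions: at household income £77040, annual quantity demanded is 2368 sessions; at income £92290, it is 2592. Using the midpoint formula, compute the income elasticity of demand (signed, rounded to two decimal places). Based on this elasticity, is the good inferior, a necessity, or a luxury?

%ΔQ = (2592 − 2368)/[( 2368 + 2592)/2] = 224/2480 = 0.090322…
%ΔIncome = (92290 − 77040)/[( 77040 + 92290)/2] = 15250/84665 = 0.180121…
E_income = (224/2480) / (15250/84665) = 0.5014…
0 < E_income < 1 ⇒ normal good, necessity.

0.50; necessity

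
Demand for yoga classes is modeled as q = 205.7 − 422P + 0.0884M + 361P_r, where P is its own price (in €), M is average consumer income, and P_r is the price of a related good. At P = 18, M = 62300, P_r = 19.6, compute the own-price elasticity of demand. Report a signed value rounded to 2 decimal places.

-1.46

At the given values, q = 205.7 − 422(18) + 0.0884(62300) + 361(19.6) = 5192.62.
∂q/∂P = −422.
E = (-422) × (18/5192.62) = -1.4628…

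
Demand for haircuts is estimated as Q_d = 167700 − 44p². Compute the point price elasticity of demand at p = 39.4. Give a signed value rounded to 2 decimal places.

dQ_d/dp = −2·44·p = -3467.2. At p = 39.4, Q_d = 99396.16.
Ed = (dQ_d/dp)·(p/Q_d) = (-3467.2) × (39.4/99396.16) = -1.3743…

-1.37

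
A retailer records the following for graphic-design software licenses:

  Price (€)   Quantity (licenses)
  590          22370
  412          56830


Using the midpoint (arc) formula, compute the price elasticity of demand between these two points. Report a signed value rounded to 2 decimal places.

-2.45

%ΔQ = (56830 − 22370) / [(22370 + 56830)/2] = 34460/39600 = 0.870202…
%ΔP = (412 − 590) / [(590 + 412)/2] = -178/501 = -0.355289…
Arc Ed = %ΔQ / %ΔP = (34460/39600) / (-178/501) = -2.4492…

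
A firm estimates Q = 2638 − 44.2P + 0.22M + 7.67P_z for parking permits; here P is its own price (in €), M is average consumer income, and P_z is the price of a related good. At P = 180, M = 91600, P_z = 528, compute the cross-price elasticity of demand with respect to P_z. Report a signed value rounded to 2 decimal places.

At the given values, Q = 2638 − 44.2(180) + 0.22(91600) + 7.67(528) = 18883.76.
∂Q/∂P_z = 7.67.
E = (7.67) × (528/18883.76) = 0.2144…

0.21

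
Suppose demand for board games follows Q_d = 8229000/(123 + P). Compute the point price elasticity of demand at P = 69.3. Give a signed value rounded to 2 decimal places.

dQ_d/dP = −8229000/(123 + P)² = -222.53. At P = 69.3, Q_d = 42792.5.
Ed = (dQ_d/dP)·(P/Q_d) = (-222.53) × (69.3/42792.5) = -0.3603…

-0.36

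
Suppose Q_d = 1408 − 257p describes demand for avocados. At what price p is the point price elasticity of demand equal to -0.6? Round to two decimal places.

2.05

Ed = −257p/(1408 − 257p). Set this equal to -0.6:
257p = 0.6·(1408 − 257p) ⇒ 257p(1 + 0.6) = 0.6·1408
p = 0.6·1408 / (257·1.6) = 2.0544…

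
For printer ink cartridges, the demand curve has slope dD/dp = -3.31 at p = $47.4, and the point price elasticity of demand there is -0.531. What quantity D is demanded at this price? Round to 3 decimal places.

295.469

Ed = (dD/dp)·(p/D) ⇒ D = (dD/dp)·p/Ed = (-3.31)·47.4/(-0.531) = 295.46892…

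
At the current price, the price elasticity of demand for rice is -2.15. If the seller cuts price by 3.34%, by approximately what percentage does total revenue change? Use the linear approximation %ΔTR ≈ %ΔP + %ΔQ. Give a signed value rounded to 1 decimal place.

+3.8%

%ΔQ ≈ Ed × %ΔP = (-2.15) × (-3.34%) = +7.1810%
%ΔTR ≈ %ΔP + %ΔQ = (-3.34%) + (+7.1810%) = +3.8410%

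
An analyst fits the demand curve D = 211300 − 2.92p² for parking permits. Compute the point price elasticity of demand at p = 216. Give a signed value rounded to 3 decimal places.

dD/dp = −2·2.92·p = -1261.44. At p = 216, D = 75064.48.
Ed = (dD/dp)·(p/D) = (-1261.44) × (216/75064.48) = -3.62982…

-3.630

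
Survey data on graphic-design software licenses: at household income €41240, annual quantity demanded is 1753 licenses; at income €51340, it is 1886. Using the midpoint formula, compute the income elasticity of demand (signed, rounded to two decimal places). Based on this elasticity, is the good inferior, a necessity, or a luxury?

%ΔQ = (1886 − 1753)/[( 1753 + 1886)/2] = 133/1819.5 = 0.073097…
%ΔIncome = (51340 − 41240)/[( 41240 + 51340)/2] = 10100/46290 = 0.218189…
E_income = (133/1819.5) / (10100/46290) = 0.3350…
0 < E_income < 1 ⇒ normal good, necessity.

0.34; necessity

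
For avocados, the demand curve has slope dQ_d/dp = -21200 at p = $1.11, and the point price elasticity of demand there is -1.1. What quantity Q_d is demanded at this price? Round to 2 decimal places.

21392.73

Ed = (dQ_d/dp)·(p/Q_d) ⇒ Q_d = (dQ_d/dp)·p/Ed = (-21200)·1.11/(-1.1) = 21392.7272…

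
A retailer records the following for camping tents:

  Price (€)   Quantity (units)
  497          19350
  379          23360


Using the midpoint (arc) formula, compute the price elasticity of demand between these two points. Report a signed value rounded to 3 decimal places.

-0.697

%ΔQ = (23360 − 19350) / [(19350 + 23360)/2] = 4010/21355 = 0.187778…
%ΔP = (379 − 497) / [(497 + 379)/2] = -118/438 = -0.269406…
Arc Ed = %ΔQ / %ΔP = (4010/21355) / (-118/438) = -0.69700…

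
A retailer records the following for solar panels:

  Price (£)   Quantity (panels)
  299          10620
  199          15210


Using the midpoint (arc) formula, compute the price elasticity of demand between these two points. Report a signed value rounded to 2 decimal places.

-0.88

%ΔQ = (15210 − 10620) / [(10620 + 15210)/2] = 4590/12915 = 0.355400…
%ΔP = (199 − 299) / [(299 + 199)/2] = -100/249 = -0.401606…
Arc Ed = %ΔQ / %ΔP = (4590/12915) / (-100/249) = -0.8849…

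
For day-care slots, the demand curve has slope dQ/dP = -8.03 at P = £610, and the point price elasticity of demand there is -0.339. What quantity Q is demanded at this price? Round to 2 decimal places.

14449.26

Ed = (dQ/dP)·(P/Q) ⇒ Q = (dQ/dP)·P/Ed = (-8.03)·610/(-0.339) = 14449.2625…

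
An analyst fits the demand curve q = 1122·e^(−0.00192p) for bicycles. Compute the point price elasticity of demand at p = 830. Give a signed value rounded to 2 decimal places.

dq/dp = −0.00192·q = -0.437726. At p = 830, q = 227.982.
Ed = (dq/dp)·(p/q) = (-0.437726) × (830/227.982) = -1.5936

-1.59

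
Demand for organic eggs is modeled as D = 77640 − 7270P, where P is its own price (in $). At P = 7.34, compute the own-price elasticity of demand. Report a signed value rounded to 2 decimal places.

-2.20

At the given values, D = 77640 − 7270(7.34) = 24278.2.
∂D/∂P = −7270.
E = (-7270) × (7.34/24278.2) = -2.1979…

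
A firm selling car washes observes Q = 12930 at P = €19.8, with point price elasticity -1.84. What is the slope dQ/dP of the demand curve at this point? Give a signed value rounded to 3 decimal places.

Ed = (dQ/dP)·(P/Q) ⇒ dQ/dP = Ed·Q/P = (-1.84)·12930/19.8 = -1201.57575…

-1201.576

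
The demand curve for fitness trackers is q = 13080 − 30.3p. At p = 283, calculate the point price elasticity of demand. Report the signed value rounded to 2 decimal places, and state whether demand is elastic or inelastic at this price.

dq/dp = −30.3. At p = 283, q = 13080 − 30.3(283) = 4505.1.
Ed = (dq/dp)·(p/q) = −30.3 × (283/4505.1) = -1.9033…
|Ed| = 1.90 > 1, so demand is elastic.

-1.90; elastic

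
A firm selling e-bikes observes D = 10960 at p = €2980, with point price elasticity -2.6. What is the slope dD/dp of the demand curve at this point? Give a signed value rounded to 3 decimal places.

Ed = (dD/dp)·(p/D) ⇒ dD/dp = Ed·D/p = (-2.6)·10960/2980 = -9.56241…

-9.562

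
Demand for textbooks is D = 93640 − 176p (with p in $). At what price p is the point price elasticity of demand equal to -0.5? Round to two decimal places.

177.35

Ed = −176p/(93640 − 176p). Set this equal to -0.5:
176p = 0.5·(93640 − 176p) ⇒ 176p(1 + 0.5) = 0.5·93640
p = 0.5·93640 / (176·1.5) = 177.3484…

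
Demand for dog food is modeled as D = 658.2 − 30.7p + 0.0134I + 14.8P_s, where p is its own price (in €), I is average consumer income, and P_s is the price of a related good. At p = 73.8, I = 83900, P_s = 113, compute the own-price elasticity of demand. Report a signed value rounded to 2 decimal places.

At the given values, D = 658.2 − 30.7(73.8) + 0.0134(83900) + 14.8(113) = 1189.2.
∂D/∂p = −30.7.
E = (-30.7) × (73.8/1189.2) = -1.9051…

-1.91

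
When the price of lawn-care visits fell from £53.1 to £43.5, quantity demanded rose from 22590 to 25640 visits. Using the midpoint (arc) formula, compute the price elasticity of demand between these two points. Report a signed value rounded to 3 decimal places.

-0.636

%ΔQ = (25640 − 22590) / [(22590 + 25640)/2] = 3050/24115 = 0.126477…
%ΔP = (43.5 − 53.1) / [(53.1 + 43.5)/2] = -9.6/48.3 = -0.198757…
Arc Ed = %ΔQ / %ΔP = (3050/24115) / (-9.6/48.3) = -0.63633…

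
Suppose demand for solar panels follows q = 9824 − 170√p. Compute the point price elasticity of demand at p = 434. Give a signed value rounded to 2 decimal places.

-0.28

dq/dp = −170/(2√p) = -4.08013. At p = 434, q = 6282.45.
Ed = (dq/dp)·(p/q) = (-4.08013) × (434/6282.45) = -0.2818…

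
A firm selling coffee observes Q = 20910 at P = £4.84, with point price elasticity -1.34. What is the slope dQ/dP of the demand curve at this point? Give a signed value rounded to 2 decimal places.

Ed = (dQ/dP)·(P/Q) ⇒ dQ/dP = Ed·Q/P = (-1.34)·20910/4.84 = -5789.1322…

-5789.13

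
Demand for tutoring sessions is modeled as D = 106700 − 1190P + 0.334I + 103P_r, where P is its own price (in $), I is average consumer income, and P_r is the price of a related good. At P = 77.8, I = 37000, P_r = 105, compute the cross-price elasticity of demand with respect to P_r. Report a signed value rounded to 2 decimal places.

0.29

At the given values, D = 106700 − 1190(77.8) + 0.334(37000) + 103(105) = 37291.
∂D/∂P_r = 103.
E = (103) × (105/37291) = 0.2900…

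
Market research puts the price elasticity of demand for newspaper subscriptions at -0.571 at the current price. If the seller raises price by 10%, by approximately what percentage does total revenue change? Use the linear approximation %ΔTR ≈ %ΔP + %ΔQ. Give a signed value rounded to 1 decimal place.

%ΔQ ≈ Ed × %ΔP = (-0.571) × (+10%) = -5.7100%
%ΔTR ≈ %ΔP + %ΔQ = (+10%) + (-5.7100%) = +4.2900%

+4.3%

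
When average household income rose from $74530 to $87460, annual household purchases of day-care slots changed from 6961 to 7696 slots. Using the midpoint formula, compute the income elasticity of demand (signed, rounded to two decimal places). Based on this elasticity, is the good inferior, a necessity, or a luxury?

0.63; necessity

%ΔQ = (7696 − 6961)/[( 6961 + 7696)/2] = 735/7328.5 = 0.100293…
%ΔIncome = (87460 − 74530)/[( 74530 + 87460)/2] = 12930/80995 = 0.159639…
E_income = (735/7328.5) / (12930/80995) = 0.6282…
0 < E_income < 1 ⇒ normal good, necessity.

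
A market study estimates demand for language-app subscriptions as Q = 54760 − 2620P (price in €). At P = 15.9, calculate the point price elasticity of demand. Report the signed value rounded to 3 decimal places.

dQ/dP = −2620. At P = 15.9, Q = 54760 − 2620(15.9) = 13102.
Ed = (dQ/dP)·(P/Q) = −2620 × (15.9/13102) = -3.17951…

-3.180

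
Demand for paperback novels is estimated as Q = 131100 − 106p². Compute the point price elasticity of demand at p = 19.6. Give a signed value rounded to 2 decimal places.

-0.90

dQ/dp = −2·106·p = -4155.2. At p = 19.6, Q = 90379.04.
Ed = (dQ/dp)·(p/Q) = (-4155.2) × (19.6/90379.04) = -0.9011…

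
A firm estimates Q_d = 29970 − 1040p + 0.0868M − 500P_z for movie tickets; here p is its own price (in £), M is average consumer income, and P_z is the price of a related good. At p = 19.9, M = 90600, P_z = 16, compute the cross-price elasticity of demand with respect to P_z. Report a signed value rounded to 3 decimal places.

-0.875

At the given values, Q_d = 29970 − 1040(19.9) + 0.0868(90600) − 500(16) = 9138.08.
∂Q_d/∂P_z = -500.
E = (-500) × (16/9138.08) = -0.87545…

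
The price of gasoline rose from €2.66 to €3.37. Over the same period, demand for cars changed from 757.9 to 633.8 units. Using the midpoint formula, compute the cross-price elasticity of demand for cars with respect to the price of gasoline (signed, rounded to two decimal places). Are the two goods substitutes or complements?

%ΔQ_{cars} = (633.8 − 757.9)/avg = -124.1/695.85 = -0.178343…
%ΔP_{gasoline} = (3.37 − 2.66)/avg = 0.71/3.015 = 0.235489…
E_cross = (-124.1/695.85) / (0.71/3.015) = -0.7573…
E_cross < 0 ⇒ the goods are complements.

-0.76; complements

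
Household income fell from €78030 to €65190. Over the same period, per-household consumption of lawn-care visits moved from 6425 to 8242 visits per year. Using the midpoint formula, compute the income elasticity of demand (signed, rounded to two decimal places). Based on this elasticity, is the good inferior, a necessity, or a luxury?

-1.38; inferior

%ΔQ = (8242 − 6425)/[( 6425 + 8242)/2] = 1817/7333.5 = 0.247767…
%ΔIncome = (65190 − 78030)/[( 78030 + 65190)/2] = -12840/71610 = -0.179304…
E_income = (1817/7333.5) / (-12840/71610) = -1.3818…
E_income < 0 ⇒ inferior good.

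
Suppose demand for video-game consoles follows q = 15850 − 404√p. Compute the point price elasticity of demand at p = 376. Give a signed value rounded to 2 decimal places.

dq/dp = −404/(2√p) = -10.4174. At p = 376, q = 8016.15.
Ed = (dq/dp)·(p/q) = (-10.4174) × (376/8016.15) = -0.4886…

-0.49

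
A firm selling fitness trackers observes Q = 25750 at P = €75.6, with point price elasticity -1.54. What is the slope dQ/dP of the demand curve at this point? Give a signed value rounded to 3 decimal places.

-524.537

Ed = (dQ/dP)·(P/Q) ⇒ dQ/dP = Ed·Q/P = (-1.54)·25750/75.6 = -524.53703…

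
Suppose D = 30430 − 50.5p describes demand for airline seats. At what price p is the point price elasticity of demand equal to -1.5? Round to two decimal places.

Ed = −50.5p/(30430 − 50.5p). Set this equal to -1.5:
50.5p = 1.5·(30430 − 50.5p) ⇒ 50.5p(1 + 1.5) = 1.5·30430
p = 1.5·30430 / (50.5·2.5) = 361.5445…

361.54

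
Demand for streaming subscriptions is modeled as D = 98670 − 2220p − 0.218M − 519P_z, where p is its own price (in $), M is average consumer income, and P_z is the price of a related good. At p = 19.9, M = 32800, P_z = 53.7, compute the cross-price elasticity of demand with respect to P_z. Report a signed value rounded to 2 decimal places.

-1.43

At the given values, D = 98670 − 2220(19.9) − 0.218(32800) − 519(53.7) = 19471.3.
∂D/∂P_z = -519.
E = (-519) × (53.7/19471.3) = -1.4313…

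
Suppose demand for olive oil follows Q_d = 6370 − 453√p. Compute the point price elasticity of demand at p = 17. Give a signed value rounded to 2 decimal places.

-0.21

dQ_d/dp = −453/(2√p) = -54.9343. At p = 17, Q_d = 4502.23.
Ed = (dQ_d/dp)·(p/Q_d) = (-54.9343) × (17/4502.23) = -0.2074…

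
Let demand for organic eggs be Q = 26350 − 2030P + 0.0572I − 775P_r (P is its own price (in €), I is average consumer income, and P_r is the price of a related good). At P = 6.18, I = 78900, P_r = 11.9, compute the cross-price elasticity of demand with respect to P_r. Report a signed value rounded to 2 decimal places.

At the given values, Q = 26350 − 2030(6.18) + 0.0572(78900) − 775(11.9) = 9095.18.
∂Q/∂P_r = -775.
E = (-775) × (11.9/9095.18) = -1.0139…

-1.01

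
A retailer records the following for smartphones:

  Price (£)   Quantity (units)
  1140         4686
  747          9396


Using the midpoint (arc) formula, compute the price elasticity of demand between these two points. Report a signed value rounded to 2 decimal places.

%ΔQ = (9396 − 4686) / [(4686 + 9396)/2] = 4710/7041 = 0.668939…
%ΔP = (747 − 1140) / [(1140 + 747)/2] = -393/943.5 = -0.416534…
Arc Ed = %ΔQ / %ΔP = (4710/7041) / (-393/943.5) = -1.6059…

-1.61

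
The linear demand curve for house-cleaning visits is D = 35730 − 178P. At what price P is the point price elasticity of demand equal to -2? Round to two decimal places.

133.82

Ed = −178P/(35730 − 178P). Set this equal to -2:
178P = 2·(35730 − 178P) ⇒ 178P(1 + 2) = 2·35730
P = 2·35730 / (178·3) = 133.8202…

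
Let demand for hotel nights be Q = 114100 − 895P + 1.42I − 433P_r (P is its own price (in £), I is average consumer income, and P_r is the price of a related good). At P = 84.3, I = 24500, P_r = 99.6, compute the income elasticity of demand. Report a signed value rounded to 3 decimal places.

1.148

At the given values, Q = 114100 − 895(84.3) + 1.42(24500) − 433(99.6) = 30314.7.
∂Q/∂I = 1.42.
E = (1.42) × (24500/30314.7) = 1.14762…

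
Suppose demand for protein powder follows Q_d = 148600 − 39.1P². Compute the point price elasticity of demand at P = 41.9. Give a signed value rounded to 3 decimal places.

dQ_d/dP = −2·39.1·P = -3276.58. At P = 41.9, Q_d = 79955.649.
Ed = (dQ_d/dP)·(P/Q_d) = (-3276.58) × (41.9/79955.649) = -1.71706…

-1.717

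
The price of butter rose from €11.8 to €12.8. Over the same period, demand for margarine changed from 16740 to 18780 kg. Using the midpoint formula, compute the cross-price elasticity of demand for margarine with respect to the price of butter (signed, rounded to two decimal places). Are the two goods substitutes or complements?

1.41; substitutes

%ΔQ_{margarine} = (18780 − 16740)/avg = 2040/17760 = 0.114864…
%ΔP_{butter} = (12.8 − 11.8)/avg = 1/12.3 = 0.081300…
E_cross = (2040/17760) / (1/12.3) = 1.4128…
E_cross > 0 ⇒ the goods are substitutes.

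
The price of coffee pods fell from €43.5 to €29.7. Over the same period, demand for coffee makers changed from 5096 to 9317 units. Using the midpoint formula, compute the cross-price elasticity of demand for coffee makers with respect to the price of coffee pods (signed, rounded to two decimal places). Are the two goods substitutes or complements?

-1.55; complements

%ΔQ_{coffee makers} = (9317 − 5096)/avg = 4221/7206.5 = 0.585721…
%ΔP_{coffee pods} = (29.7 − 43.5)/avg = -13.8/36.6 = -0.377049…
E_cross = (4221/7206.5) / (-13.8/36.6) = -1.5534…
E_cross < 0 ⇒ the goods are complements.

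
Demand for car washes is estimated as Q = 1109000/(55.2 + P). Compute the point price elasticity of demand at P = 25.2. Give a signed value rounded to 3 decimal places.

-0.313

dQ/dP = −1109000/(55.2 + P)² = -171.561. At P = 25.2, Q = 13793.5.
Ed = (dQ/dP)·(P/Q) = (-171.561) × (25.2/13793.5) = -0.31343…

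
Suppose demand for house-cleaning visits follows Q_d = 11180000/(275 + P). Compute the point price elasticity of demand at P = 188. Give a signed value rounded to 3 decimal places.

dQ_d/dP = −11180000/(275 + P)² = -52.1531. At P = 188, Q_d = 24146.9.
Ed = (dQ_d/dP)·(P/Q_d) = (-52.1531) × (188/24146.9) = -0.40604…

-0.406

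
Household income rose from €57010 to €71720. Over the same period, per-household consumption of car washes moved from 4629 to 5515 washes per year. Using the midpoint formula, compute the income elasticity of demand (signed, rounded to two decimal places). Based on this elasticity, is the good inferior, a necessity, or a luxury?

%ΔQ = (5515 − 4629)/[( 4629 + 5515)/2] = 886/5072 = 0.174684…
%ΔIncome = (71720 − 57010)/[( 57010 + 71720)/2] = 14710/64365 = 0.228540…
E_income = (886/5072) / (14710/64365) = 0.7643…
0 < E_income < 1 ⇒ normal good, necessity.

0.76; necessity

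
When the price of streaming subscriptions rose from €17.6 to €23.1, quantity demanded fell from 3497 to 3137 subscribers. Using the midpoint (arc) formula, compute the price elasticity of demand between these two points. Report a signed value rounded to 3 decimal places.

%ΔQ = (3137 − 3497) / [(3497 + 3137)/2] = -360/3317 = -0.108531…
%ΔP = (23.1 − 17.6) / [(17.6 + 23.1)/2] = 5.5/20.35 = 0.270270…
Arc Ed = %ΔQ / %ΔP = (-360/3317) / (5.5/20.35) = -0.40156…

-0.402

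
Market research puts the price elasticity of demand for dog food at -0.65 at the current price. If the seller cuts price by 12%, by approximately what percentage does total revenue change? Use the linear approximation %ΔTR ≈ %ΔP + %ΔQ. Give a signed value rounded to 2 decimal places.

-4.20%

%ΔQ ≈ Ed × %ΔP = (-0.65) × (-12%) = +7.8000%
%ΔTR ≈ %ΔP + %ΔQ = (-12%) + (+7.8000%) = -4.2000%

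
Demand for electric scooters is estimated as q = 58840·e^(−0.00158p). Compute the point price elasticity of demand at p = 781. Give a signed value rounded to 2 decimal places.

-1.23

dq/dp = −0.00158·q = -27.0657. At p = 781, q = 17130.2.
Ed = (dq/dp)·(p/q) = (-27.0657) × (781/17130.2) = -1.2339…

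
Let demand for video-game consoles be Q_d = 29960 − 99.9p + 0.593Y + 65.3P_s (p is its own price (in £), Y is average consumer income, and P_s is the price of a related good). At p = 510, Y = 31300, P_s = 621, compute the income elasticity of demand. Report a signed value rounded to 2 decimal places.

0.49

At the given values, Q_d = 29960 − 99.9(510) + 0.593(31300) + 65.3(621) = 38123.2.
∂Q_d/∂Y = 0.593.
E = (0.593) × (31300/38123.2) = 0.4868…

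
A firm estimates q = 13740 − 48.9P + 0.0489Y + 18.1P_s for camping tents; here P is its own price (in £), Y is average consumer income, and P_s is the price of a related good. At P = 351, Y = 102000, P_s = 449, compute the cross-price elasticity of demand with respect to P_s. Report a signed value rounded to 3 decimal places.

0.839

At the given values, q = 13740 − 48.9(351) + 0.0489(102000) + 18.1(449) = 9690.8.
∂q/∂P_s = 18.1.
E = (18.1) × (449/9690.8) = 0.83862…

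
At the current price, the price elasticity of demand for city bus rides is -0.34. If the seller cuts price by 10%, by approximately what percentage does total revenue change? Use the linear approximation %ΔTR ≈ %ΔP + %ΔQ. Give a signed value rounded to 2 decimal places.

-6.60%

%ΔQ ≈ Ed × %ΔP = (-0.34) × (-10%) = +3.4000%
%ΔTR ≈ %ΔP + %ΔQ = (-10%) + (+3.4000%) = -6.6000%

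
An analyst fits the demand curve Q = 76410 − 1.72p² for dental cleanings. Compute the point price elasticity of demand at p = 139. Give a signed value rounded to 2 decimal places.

dQ/dp = −2·1.72·p = -478.16. At p = 139, Q = 43177.88.
Ed = (dQ/dp)·(p/Q) = (-478.16) × (139/43177.88) = -1.5393…

-1.54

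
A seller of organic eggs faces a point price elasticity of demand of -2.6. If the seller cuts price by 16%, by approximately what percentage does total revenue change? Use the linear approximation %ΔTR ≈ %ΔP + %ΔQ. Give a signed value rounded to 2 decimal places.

%ΔQ ≈ Ed × %ΔP = (-2.6) × (-16%) = +41.6000%
%ΔTR ≈ %ΔP + %ΔQ = (-16%) + (+41.6000%) = +25.6000%

+25.60%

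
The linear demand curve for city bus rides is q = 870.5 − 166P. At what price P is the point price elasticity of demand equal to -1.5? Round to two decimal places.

3.15

Ed = −166P/(870.5 − 166P). Set this equal to -1.5:
166P = 1.5·(870.5 − 166P) ⇒ 166P(1 + 1.5) = 1.5·870.5
P = 1.5·870.5 / (166·2.5) = 3.1463…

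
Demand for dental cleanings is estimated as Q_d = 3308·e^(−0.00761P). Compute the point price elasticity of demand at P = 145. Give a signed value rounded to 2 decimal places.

-1.10

dQ_d/dP = −0.00761·Q_d = -8.3508. At P = 145, Q_d = 1097.35.
Ed = (dQ_d/dP)·(P/Q_d) = (-8.3508) × (145/1097.35) = -1.1034…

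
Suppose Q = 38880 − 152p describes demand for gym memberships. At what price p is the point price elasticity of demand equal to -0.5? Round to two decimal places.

Ed = −152p/(38880 − 152p). Set this equal to -0.5:
152p = 0.5·(38880 − 152p) ⇒ 152p(1 + 0.5) = 0.5·38880
p = 0.5·38880 / (152·1.5) = 85.2631…

85.26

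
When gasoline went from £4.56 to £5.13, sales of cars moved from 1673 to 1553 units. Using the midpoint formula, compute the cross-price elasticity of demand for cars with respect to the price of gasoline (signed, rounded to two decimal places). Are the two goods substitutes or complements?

%ΔQ_{cars} = (1553 − 1673)/avg = -120/1613 = -0.074395…
%ΔP_{gasoline} = (5.13 − 4.56)/avg = 0.57/4.845 = 0.117647…
E_cross = (-120/1613) / (0.57/4.845) = -0.6323…
E_cross < 0 ⇒ the goods are complements.

-0.63; complements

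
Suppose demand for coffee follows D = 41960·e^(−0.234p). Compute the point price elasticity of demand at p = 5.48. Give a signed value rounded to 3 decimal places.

-1.282

dD/dp = −0.234·D = -2723.62. At p = 5.48, D = 11639.4.
Ed = (dD/dp)·(p/D) = (-2723.62) × (5.48/11639.4) = -1.28232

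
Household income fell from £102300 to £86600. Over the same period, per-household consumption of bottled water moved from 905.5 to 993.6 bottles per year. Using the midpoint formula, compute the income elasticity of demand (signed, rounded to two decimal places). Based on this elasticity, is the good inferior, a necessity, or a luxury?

%ΔQ = (993.6 − 905.5)/[( 905.5 + 993.6)/2] = 88.1/949.55 = 0.092780…
%ΔIncome = (86600 − 102300)/[( 102300 + 86600)/2] = -15700/94450 = -0.166225…
E_income = (88.1/949.55) / (-15700/94450) = -0.5581…
E_income < 0 ⇒ inferior good.

-0.56; inferior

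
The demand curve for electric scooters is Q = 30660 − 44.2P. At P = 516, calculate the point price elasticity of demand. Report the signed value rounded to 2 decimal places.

dQ/dP = −44.2. At P = 516, Q = 30660 − 44.2(516) = 7852.8.
Ed = (dQ/dP)·(P/Q) = −44.2 × (516/7852.8) = -2.9043…

-2.90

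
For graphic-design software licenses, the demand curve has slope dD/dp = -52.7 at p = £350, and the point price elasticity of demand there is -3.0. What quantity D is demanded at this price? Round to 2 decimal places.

Ed = (dD/dp)·(p/D) ⇒ D = (dD/dp)·p/Ed = (-52.7)·350/(-3.0) = 6148.3333…

6148.33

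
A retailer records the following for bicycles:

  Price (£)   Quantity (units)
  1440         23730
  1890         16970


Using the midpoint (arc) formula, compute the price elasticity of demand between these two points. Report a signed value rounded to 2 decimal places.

-1.23

%ΔQ = (16970 − 23730) / [(23730 + 16970)/2] = -6760/20350 = -0.332186…
%ΔP = (1890 − 1440) / [(1440 + 1890)/2] = 450/1665 = 0.270270…
Arc Ed = %ΔQ / %ΔP = (-6760/20350) / (450/1665) = -1.2290…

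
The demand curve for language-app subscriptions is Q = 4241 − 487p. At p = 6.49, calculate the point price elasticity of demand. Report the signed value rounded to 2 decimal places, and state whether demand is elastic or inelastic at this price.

dQ/dp = −487. At p = 6.49, Q = 4241 − 487(6.49) = 1080.37.
Ed = (dQ/dp)·(p/Q) = −487 × (6.49/1080.37) = -2.9255…
|Ed| = 2.93 > 1, so demand is elastic.

-2.93; elastic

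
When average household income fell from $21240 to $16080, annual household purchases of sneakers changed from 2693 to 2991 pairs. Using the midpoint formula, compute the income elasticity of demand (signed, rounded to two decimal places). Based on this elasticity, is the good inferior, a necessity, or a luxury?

%ΔQ = (2991 − 2693)/[( 2693 + 2991)/2] = 298/2842 = 0.104855…
%ΔIncome = (16080 − 21240)/[( 21240 + 16080)/2] = -5160/18660 = -0.276527…
E_income = (298/2842) / (-5160/18660) = -0.3791…
E_income < 0 ⇒ inferior good.

-0.38; inferior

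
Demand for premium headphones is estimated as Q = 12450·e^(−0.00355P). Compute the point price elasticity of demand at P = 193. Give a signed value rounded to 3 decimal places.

-0.685

dQ/dP = −0.00355·Q = -22.2762. At P = 193, Q = 6274.98.
Ed = (dQ/dP)·(P/Q) = (-22.2762) × (193/6274.98) = -0.68515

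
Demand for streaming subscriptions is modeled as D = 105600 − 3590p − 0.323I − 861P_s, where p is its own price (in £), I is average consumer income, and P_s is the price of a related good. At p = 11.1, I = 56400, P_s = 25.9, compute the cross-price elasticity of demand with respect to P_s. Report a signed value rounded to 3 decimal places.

-0.884

At the given values, D = 105600 − 3590(11.1) − 0.323(56400) − 861(25.9) = 25233.9.
∂D/∂P_s = -861.
E = (-861) × (25.9/25233.9) = -0.88372…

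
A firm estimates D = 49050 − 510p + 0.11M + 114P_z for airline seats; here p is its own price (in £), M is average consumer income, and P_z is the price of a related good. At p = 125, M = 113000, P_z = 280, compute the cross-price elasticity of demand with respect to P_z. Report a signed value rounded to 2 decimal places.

1.08

At the given values, D = 49050 − 510(125) + 0.11(113000) + 114(280) = 29650.
∂D/∂P_z = 114.
E = (114) × (280/29650) = 1.0765…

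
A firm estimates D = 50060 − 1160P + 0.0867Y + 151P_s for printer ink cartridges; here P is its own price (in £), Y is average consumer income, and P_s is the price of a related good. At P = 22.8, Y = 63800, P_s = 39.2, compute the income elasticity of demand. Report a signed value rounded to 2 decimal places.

At the given values, D = 50060 − 1160(22.8) + 0.0867(63800) + 151(39.2) = 35062.66.
∂D/∂Y = 0.0867.
E = (0.0867) × (63800/35062.66) = 0.1577…

0.16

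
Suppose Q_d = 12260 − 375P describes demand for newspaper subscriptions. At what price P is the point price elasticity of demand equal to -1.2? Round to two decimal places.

17.83

Ed = −375P/(12260 − 375P). Set this equal to -1.2:
375P = 1.2·(12260 − 375P) ⇒ 375P(1 + 1.2) = 1.2·12260
P = 1.2·12260 / (375·2.2) = 17.8327…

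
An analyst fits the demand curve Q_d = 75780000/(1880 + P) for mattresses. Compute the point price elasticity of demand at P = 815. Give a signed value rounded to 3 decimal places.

-0.302

dQ_d/dP = −75780000/(1880 + P)² = -10.4337. At P = 815, Q_d = 28118.7.
Ed = (dQ_d/dP)·(P/Q_d) = (-10.4337) × (815/28118.7) = -0.30241…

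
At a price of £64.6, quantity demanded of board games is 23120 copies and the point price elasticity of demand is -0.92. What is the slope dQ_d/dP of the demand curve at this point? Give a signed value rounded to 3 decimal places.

-329.263

Ed = (dQ_d/dP)·(P/Q_d) ⇒ dQ_d/dP = Ed·Q_d/P = (-0.92)·23120/64.6 = -329.26315…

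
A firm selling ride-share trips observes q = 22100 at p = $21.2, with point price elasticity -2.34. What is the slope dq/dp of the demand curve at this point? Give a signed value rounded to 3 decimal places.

Ed = (dq/dp)·(p/q) ⇒ dq/dp = Ed·q/p = (-2.34)·22100/21.2 = -2439.33962…

-2439.340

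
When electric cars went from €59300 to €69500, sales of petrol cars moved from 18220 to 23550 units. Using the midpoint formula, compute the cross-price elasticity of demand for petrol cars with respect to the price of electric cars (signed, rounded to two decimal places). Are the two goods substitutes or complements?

1.61; substitutes

%ΔQ_{petrol cars} = (23550 − 18220)/avg = 5330/20885 = 0.255207…
%ΔP_{electric cars} = (69500 − 59300)/avg = 10200/64400 = 0.158385…
E_cross = (5330/20885) / (10200/64400) = 1.6113…
E_cross > 0 ⇒ the goods are substitutes.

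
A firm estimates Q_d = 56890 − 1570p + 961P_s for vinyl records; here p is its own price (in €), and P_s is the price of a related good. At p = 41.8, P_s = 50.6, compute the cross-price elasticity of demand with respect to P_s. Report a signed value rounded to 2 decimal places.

1.22

At the given values, Q_d = 56890 − 1570(41.8) + 961(50.6) = 39890.6.
∂Q_d/∂P_s = 961.
E = (961) × (50.6/39890.6) = 1.2189…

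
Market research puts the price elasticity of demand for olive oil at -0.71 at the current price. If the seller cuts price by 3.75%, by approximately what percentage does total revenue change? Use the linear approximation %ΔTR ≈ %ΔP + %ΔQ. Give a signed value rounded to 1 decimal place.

-1.1%

%ΔQ ≈ Ed × %ΔP = (-0.71) × (-3.75%) = +2.6625%
%ΔTR ≈ %ΔP + %ΔQ = (-3.75%) + (+2.6625%) = -1.0875%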